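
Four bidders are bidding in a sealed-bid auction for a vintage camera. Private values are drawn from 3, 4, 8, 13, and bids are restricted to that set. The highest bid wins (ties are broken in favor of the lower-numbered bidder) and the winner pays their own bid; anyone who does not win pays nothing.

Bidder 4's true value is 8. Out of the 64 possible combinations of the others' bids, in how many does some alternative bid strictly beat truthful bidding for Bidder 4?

1

Others bid (3, 3, 3): truth gives 0; bid 4 gives 4 > 0. Violating.
Others bid (3, 3, 4): truth gives 0; no alternative beats it.
Others bid (3, 3, 8): truth gives 0; no alternative beats it.
(Checking all 64 profiles: 1 has a profitable deviation, 63 do not.)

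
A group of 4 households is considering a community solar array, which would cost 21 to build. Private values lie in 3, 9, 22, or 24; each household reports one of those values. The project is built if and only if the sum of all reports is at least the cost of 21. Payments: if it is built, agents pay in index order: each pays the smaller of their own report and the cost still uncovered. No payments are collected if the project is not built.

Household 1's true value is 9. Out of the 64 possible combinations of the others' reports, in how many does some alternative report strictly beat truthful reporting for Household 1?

Others report (3, 3, 22): truth gives 0; report 3 gives 6 > 0. Violating.
Others report (3, 3, 24): truth gives 0; report 3 gives 6 > 0. Violating.
Others report (3, 9, 9): truth gives 0; report 3 gives 6 > 0. Violating.
Others report (3, 9, 22): truth gives 0; report 3 gives 6 > 0. Violating.
Others report (3, 3, 3): truth gives 0; no alternative beats it.
Others report (3, 3, 9): truth gives 0; no alternative beats it.
(Checking all 64 profiles: 60 have a profitable deviation, 4 do not.)

60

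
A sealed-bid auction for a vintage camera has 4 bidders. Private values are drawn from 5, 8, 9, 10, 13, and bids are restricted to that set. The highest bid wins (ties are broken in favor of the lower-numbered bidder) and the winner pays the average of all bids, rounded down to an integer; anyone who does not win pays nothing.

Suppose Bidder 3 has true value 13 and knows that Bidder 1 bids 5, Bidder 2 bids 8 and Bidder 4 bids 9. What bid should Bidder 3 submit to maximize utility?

9

Bid 5: loses, pays 0, utility 0.
Bid 8: loses, pays 0, utility 0.
Bid 9: wins, pays 7, utility 13 - 7 = 6.
Bid 10: wins, pays 8, utility 13 - 8 = 5.
Bid 13: wins, pays 8, utility 13 - 8 = 5.
The best choice is 9 with utility 6.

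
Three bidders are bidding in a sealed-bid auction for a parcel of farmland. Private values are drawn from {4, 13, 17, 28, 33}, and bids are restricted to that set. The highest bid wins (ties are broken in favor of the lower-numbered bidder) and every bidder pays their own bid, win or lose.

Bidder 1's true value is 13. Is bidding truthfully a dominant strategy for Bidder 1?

Consider the case where Bidder 2 bids 4 and Bidder 3 bids 4.
Truthful bid 13: wins, pays 13, utility 13 - 13 = 0.
Bid 4 instead: wins, pays 4, utility 13 - 4 = 9.
Since 9 > 0, bidding 4 is strictly better here, so truthful bidding is not dominant.

No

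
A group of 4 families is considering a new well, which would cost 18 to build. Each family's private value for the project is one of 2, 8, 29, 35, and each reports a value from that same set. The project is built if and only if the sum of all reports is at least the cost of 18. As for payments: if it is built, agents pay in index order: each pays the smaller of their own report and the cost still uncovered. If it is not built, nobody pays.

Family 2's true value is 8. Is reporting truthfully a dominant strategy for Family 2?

No

Consider the case where Family 1 reports 2, Family 3 reports 2 and Family 4 reports 29.
Truthful report 8: project built, pays 8, utility 8 - 8 = 0.
Report 2 instead: project built, pays 2, utility 8 - 2 = 6.
Since 6 > 0, reporting 2 is strictly better here, so truthful reporting is not dominant.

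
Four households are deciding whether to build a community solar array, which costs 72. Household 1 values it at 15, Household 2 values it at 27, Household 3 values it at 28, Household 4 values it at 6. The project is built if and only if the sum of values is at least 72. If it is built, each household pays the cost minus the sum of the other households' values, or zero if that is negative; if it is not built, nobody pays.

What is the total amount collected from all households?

60

Total value 76 ≥ cost 72, so it is built.
Household 1: others sum to 61; max(0, 72 - 61) = 11.
Household 2: others sum to 49; max(0, 72 - 49) = 23.
Household 3: others sum to 48; max(0, 72 - 48) = 24.
Household 4: others sum to 70; max(0, 72 - 70) = 2.
Total collected = 11 + 23 + 24 + 2 = 60.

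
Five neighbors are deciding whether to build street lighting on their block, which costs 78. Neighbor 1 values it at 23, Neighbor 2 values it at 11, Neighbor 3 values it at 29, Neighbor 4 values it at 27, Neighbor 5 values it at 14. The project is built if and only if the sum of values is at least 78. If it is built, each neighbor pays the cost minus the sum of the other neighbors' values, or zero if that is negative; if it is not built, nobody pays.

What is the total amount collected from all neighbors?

4

Total value 104 ≥ cost 78, so it is built.
Neighbor 1: others sum to 81; max(0, 78 - 81) = 0.
Neighbor 2: others sum to 93; max(0, 78 - 93) = 0.
Neighbor 3: others sum to 75; max(0, 78 - 75) = 3.
Neighbor 4: others sum to 77; max(0, 78 - 77) = 1.
Neighbor 5: others sum to 90; max(0, 78 - 90) = 0.
Total collected = 0 + 0 + 3 + 1 + 0 = 4.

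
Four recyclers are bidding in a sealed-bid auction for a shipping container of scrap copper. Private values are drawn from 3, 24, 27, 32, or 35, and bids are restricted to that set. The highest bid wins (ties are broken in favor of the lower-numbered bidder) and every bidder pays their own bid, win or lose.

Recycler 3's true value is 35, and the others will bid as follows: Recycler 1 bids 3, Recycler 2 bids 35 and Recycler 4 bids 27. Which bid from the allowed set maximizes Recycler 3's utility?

3

Bid 3: loses but pays 3, utility -3.
Bid 24: loses but pays 24, utility -24.
Bid 27: loses but pays 27, utility -27.
Bid 32: loses but pays 32, utility -32.
Bid 35: loses but pays 35, utility -35.
The best choice is 3 with utility -3.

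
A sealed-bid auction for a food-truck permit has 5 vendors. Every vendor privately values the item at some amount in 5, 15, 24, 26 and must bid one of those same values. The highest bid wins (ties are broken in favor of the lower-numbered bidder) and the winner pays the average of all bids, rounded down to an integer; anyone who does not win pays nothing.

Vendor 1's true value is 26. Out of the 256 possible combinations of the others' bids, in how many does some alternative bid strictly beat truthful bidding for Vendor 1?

48

Others bid (5, 5, 5, 5): truth gives 17; bid 5 gives 21 > 17. Violating.
Others bid (5, 5, 5, 15): truth gives 15; bid 15 gives 17 > 15. Violating.
Others bid (5, 5, 5, 24): truth gives 13; bid 24 gives 14 > 13. Violating.
Others bid (5, 5, 15, 5): truth gives 15; bid 15 gives 17 > 15. Violating.
Others bid (5, 5, 5, 26): truth gives 13; no alternative beats it.
Others bid (5, 5, 15, 26): truth gives 11; no alternative beats it.
(Checking all 256 profiles: 48 have a profitable deviation, 208 do not.)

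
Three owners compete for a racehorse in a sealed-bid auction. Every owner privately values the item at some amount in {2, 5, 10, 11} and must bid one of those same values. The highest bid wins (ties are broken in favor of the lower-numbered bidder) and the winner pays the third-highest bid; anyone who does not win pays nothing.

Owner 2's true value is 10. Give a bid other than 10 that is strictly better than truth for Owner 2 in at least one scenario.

11

Suppose Owner 1 bids 2 and Owner 3 bids 11.
Bid 10: loses, pays 0, utility 0.
Bid 11: wins, pays 2, utility 10 - 2 = 8.
So bidding 11 beats truth here (8 > 0).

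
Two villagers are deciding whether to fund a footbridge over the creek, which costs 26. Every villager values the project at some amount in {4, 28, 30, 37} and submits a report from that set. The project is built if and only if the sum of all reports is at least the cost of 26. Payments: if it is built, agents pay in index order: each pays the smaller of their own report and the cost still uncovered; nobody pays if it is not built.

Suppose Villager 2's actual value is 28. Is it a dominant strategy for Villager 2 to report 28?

Check each profile of the others' reports and compare truth against every alternative report.
Others report (28): truth gives 28, best alternative gives 28.
Others report (30): truth gives 28, best alternative gives 28.
Others report (37): truth gives 28, best alternative gives 28.
Others report (4): truth gives 6, best alternative gives 6.
In every case the truthful report is at least as good as any alternative, so it is a dominant strategy.

Yes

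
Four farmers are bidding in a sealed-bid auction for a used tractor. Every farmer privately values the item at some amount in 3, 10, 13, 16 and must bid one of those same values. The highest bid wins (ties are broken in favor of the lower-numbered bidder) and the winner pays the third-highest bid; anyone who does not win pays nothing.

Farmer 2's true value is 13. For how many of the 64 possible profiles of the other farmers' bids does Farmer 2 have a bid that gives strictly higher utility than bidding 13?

12

Others bid (3, 3, 16): truth gives 0; bid 16 gives 10 > 0. Violating.
Others bid (3, 10, 16): truth gives 0; bid 16 gives 3 > 0. Violating.
Others bid (3, 16, 3): truth gives 0; bid 16 gives 10 > 0. Violating.
Others bid (3, 16, 10): truth gives 0; bid 16 gives 3 > 0. Violating.
Others bid (3, 3, 3): truth gives 10; no alternative beats it.
Others bid (3, 3, 10): truth gives 10; no alternative beats it.
(Checking all 64 profiles: 12 have a profitable deviation, 52 do not.)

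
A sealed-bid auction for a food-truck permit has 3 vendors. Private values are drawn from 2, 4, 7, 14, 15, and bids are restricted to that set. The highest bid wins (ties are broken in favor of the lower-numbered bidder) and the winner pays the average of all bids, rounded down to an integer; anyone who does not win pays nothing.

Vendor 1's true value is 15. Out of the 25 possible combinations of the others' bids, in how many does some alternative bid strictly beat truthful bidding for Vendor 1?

Others bid (2, 2): truth gives 9; bid 2 gives 13 > 9. Violating.
Others bid (2, 4): truth gives 8; bid 4 gives 12 > 8. Violating.
Others bid (2, 7): truth gives 7; bid 7 gives 10 > 7. Violating.
Others bid (4, 2): truth gives 8; bid 4 gives 12 > 8. Violating.
Others bid (2, 14): truth gives 5; no alternative beats it.
Others bid (2, 15): truth gives 5; no alternative beats it.
(Checking all 25 profiles: 13 have a profitable deviation, 12 do not.)

13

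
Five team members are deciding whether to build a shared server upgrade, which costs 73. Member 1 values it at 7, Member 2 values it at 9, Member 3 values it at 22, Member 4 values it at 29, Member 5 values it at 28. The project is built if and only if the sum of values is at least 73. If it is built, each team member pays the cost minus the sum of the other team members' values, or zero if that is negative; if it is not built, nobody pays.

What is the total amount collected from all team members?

Total value 95 ≥ cost 73, so it is built.
Member 1: others sum to 88; max(0, 73 - 88) = 0.
Member 2: others sum to 86; max(0, 73 - 86) = 0.
Member 3: others sum to 73; max(0, 73 - 73) = 0.
Member 4: others sum to 66; max(0, 73 - 66) = 7.
Member 5: others sum to 67; max(0, 73 - 67) = 6.
Total collected = 0 + 0 + 0 + 7 + 6 = 13.

13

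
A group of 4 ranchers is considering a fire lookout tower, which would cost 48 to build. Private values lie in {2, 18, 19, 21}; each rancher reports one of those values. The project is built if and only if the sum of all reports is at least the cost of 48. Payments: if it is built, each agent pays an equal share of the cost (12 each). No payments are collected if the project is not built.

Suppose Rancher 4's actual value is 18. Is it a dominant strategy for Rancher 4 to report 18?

Check each profile of the others' reports and compare truth against every alternative report.
Others report (2, 18, 18): truth gives 6, best alternative gives 6.
Others report (2, 18, 19): truth gives 6, best alternative gives 6.
Others report (2, 18, 21): truth gives 6, best alternative gives 6.
Others report (2, 19, 18): truth gives 6, best alternative gives 6.
Others report (2, 19, 19): truth gives 6, best alternative gives 6.
Others report (2, 19, 21): truth gives 6, best alternative gives 6.
(Remaining 58 profiles checked similarly; truth is weakly best in each.)
In every case the truthful report is at least as good as any alternative, so it is a dominant strategy.

Yes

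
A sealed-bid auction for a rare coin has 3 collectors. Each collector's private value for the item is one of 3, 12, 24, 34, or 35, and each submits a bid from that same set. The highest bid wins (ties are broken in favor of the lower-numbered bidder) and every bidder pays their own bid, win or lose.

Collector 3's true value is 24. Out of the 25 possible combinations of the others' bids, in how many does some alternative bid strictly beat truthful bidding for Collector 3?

Others bid (3, 3): truth gives 0; bid 12 gives 12 > 0. Violating.
Others bid (3, 24): truth gives -24; bid 3 gives -3 > -24. Violating.
Others bid (3, 34): truth gives -24; bid 3 gives -3 > -24. Violating.
Others bid (3, 35): truth gives -24; bid 3 gives -3 > -24. Violating.
Others bid (3, 12): truth gives 0; no alternative beats it.
Others bid (12, 3): truth gives 0; no alternative beats it.
(Checking all 25 profiles: 22 have a profitable deviation, 3 do not.)

22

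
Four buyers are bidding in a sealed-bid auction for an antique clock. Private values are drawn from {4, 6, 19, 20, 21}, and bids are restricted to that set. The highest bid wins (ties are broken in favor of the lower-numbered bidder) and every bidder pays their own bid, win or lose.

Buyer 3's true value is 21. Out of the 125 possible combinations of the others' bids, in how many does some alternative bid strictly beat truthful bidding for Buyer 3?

Others bid (4, 4, 4): truth gives 0; bid 6 gives 15 > 0. Violating.
Others bid (4, 4, 6): truth gives 0; bid 6 gives 15 > 0. Violating.
Others bid (4, 4, 19): truth gives 0; bid 19 gives 2 > 0. Violating.
Others bid (4, 4, 20): truth gives 0; bid 20 gives 1 > 0. Violating.
Others bid (4, 4, 21): truth gives 0; no alternative beats it.
Others bid (4, 6, 21): truth gives 0; no alternative beats it.
(Checking all 125 profiles: 81 have a profitable deviation, 44 do not.)

81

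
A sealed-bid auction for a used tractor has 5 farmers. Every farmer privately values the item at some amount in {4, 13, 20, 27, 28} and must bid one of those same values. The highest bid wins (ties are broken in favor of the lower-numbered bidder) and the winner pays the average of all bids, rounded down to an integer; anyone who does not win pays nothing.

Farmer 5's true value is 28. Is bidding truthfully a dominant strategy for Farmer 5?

Consider the case where Farmer 1 bids 4, Farmer 2 bids 4, Farmer 3 bids 4 and Farmer 4 bids 4.
Truthful bid 28: wins, pays 8, utility 28 - 8 = 20.
Bid 13 instead: wins, pays 5, utility 28 - 5 = 23.
Since 23 > 20, bidding 13 is strictly better here, so truthful bidding is not dominant.

No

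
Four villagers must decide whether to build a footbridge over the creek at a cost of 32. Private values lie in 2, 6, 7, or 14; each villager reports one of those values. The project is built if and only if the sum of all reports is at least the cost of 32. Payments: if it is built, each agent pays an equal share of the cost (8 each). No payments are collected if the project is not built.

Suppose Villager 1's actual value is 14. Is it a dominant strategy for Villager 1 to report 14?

Yes

Check each profile of the others' reports and compare truth against every alternative report.
Others report (2, 2, 14): truth gives 6, best alternative gives 0.
Others report (2, 6, 14): truth gives 6, best alternative gives 0.
Others report (2, 7, 14): truth gives 6, best alternative gives 0.
Others report (2, 14, 2): truth gives 6, best alternative gives 0.
Others report (2, 14, 6): truth gives 6, best alternative gives 0.
Others report (2, 14, 7): truth gives 6, best alternative gives 0.
(Remaining 58 profiles checked similarly; truth is weakly best in each.)
In every case the truthful report is at least as good as any alternative, so it is a dominant strategy.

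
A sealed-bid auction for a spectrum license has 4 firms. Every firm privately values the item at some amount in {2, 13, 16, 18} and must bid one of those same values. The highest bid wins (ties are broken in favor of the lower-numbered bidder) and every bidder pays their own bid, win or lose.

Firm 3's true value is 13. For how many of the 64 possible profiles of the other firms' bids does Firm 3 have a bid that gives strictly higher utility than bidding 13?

Others bid (2, 2, 16): truth gives -13; bid 2 gives -2 > -13. Violating.
Others bid (2, 2, 18): truth gives -13; bid 2 gives -2 > -13. Violating.
Others bid (2, 13, 2): truth gives -13; bid 2 gives -2 > -13. Violating.
Others bid (2, 13, 13): truth gives -13; bid 2 gives -2 > -13. Violating.
Others bid (2, 2, 2): truth gives 0; no alternative beats it.
Others bid (2, 2, 13): truth gives 0; no alternative beats it.
(Checking all 64 profiles: 62 have a profitable deviation, 2 do not.)

62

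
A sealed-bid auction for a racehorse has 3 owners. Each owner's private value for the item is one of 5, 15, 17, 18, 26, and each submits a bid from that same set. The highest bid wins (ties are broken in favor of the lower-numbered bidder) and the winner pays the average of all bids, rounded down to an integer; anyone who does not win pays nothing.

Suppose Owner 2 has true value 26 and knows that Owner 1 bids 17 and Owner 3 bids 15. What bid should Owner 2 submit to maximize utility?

18

Bid 5: loses, pays 0, utility 0.
Bid 15: loses, pays 0, utility 0.
Bid 17: loses, pays 0, utility 0.
Bid 18: wins, pays 16, utility 26 - 16 = 10.
Bid 26: wins, pays 19, utility 26 - 19 = 7.
The best choice is 18 with utility 10.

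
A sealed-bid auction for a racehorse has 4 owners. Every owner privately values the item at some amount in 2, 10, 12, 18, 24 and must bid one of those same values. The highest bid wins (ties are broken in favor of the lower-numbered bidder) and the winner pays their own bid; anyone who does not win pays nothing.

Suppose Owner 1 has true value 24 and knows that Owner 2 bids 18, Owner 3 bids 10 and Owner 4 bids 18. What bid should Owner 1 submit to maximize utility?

Bid 2: loses, pays 0, utility 0.
Bid 10: loses, pays 0, utility 0.
Bid 12: loses, pays 0, utility 0.
Bid 18: wins, pays 18, utility 24 - 18 = 6.
Bid 24: wins, pays 24, utility 24 - 24 = 0.
The best choice is 18 with utility 6.

18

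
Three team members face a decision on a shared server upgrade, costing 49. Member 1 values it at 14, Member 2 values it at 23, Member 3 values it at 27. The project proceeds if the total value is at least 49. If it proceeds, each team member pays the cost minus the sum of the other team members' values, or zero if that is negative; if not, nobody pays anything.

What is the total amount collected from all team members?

Total value 64 ≥ cost 49, so it is built.
Member 1: others sum to 50; max(0, 49 - 50) = 0.
Member 2: others sum to 41; max(0, 49 - 41) = 8.
Member 3: others sum to 37; max(0, 49 - 37) = 12.
Total collected = 0 + 8 + 12 = 20.

20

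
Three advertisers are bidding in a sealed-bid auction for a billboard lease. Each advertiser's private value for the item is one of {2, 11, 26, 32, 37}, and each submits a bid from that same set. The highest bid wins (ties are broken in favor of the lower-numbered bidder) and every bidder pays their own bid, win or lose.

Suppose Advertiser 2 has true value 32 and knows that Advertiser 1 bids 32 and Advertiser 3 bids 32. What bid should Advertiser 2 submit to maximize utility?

2

Bid 2: loses but pays 2, utility -2.
Bid 11: loses but pays 11, utility -11.
Bid 26: loses but pays 26, utility -26.
Bid 32: loses but pays 32, utility -32.
Bid 37: wins, pays 37, utility 32 - 37 = -5.
The best choice is 2 with utility -2.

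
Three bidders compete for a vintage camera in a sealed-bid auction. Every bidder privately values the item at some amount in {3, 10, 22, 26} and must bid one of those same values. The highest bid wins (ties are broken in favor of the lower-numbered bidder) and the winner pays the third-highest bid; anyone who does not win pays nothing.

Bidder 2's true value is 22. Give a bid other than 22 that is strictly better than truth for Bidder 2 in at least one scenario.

26

Suppose Bidder 1 bids 3 and Bidder 3 bids 26.
Bid 22: loses, pays 0, utility 0.
Bid 26: wins, pays 3, utility 22 - 3 = 19.
So bidding 26 beats truth here (19 > 0).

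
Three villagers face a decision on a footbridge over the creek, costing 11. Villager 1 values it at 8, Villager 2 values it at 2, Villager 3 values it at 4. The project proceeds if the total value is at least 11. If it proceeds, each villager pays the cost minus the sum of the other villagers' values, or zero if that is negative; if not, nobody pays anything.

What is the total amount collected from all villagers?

6

Total value 14 ≥ cost 11, so it is built.
Villager 1: others sum to 6; max(0, 11 - 6) = 5.
Villager 2: others sum to 12; max(0, 11 - 12) = 0.
Villager 3: others sum to 10; max(0, 11 - 10) = 1.
Total collected = 5 + 0 + 1 = 6.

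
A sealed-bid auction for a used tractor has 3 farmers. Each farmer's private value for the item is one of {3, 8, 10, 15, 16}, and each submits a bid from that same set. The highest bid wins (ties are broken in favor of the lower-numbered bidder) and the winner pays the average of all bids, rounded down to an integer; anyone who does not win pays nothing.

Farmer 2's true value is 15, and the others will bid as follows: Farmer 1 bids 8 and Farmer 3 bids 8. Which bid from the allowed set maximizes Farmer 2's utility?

10

Bid 3: loses, pays 0, utility 0.
Bid 8: loses, pays 0, utility 0.
Bid 10: wins, pays 8, utility 15 - 8 = 7.
Bid 15: wins, pays 10, utility 15 - 10 = 5.
Bid 16: wins, pays 10, utility 15 - 10 = 5.
The best choice is 10 with utility 7.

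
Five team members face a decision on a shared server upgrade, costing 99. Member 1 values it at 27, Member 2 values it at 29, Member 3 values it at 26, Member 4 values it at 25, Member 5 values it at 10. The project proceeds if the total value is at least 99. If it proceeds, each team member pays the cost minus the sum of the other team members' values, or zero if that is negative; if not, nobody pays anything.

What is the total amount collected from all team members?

Total value 117 ≥ cost 99, so it is built.
Member 1: others sum to 90; max(0, 99 - 90) = 9.
Member 2: others sum to 88; max(0, 99 - 88) = 11.
Member 3: others sum to 91; max(0, 99 - 91) = 8.
Member 4: others sum to 92; max(0, 99 - 92) = 7.
Member 5: others sum to 107; max(0, 99 - 107) = 0.
Total collected = 9 + 11 + 8 + 7 + 0 = 35.

35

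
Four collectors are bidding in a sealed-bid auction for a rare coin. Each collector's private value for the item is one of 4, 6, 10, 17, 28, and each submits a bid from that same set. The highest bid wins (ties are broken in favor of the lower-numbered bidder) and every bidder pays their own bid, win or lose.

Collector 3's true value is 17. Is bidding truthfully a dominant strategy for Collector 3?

Consider the case where Collector 1 bids 4, Collector 2 bids 4 and Collector 4 bids 4.
Truthful bid 17: wins, pays 17, utility 17 - 17 = 0.
Bid 6 instead: wins, pays 6, utility 17 - 6 = 11.
Since 11 > 0, bidding 6 is strictly better here, so truthful bidding is not dominant.

No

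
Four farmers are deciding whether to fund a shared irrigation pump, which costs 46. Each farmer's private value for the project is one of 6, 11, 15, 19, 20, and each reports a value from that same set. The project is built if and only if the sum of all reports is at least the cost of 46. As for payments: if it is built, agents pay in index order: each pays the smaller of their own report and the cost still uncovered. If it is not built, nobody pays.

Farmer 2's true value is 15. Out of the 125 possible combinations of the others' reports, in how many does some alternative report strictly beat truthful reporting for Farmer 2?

102

Others report (6, 11, 19): truth gives 0; report 11 gives 4 > 0. Violating.
Others report (6, 11, 20): truth gives 0; report 11 gives 4 > 0. Violating.
Others report (6, 15, 15): truth gives 0; report 11 gives 4 > 0. Violating.
Others report (6, 15, 19): truth gives 0; report 6 gives 9 > 0. Violating.
Others report (6, 6, 6): truth gives 0; no alternative beats it.
Others report (6, 6, 11): truth gives 0; no alternative beats it.
(Checking all 125 profiles: 102 have a profitable deviation, 23 do not.)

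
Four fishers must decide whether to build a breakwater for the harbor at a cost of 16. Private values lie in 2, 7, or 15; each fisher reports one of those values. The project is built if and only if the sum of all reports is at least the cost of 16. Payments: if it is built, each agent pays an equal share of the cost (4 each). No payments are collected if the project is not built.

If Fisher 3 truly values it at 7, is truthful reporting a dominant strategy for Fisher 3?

Consider the case where Fisher 1 reports 2, Fisher 2 reports 2 and Fisher 4 reports 2.
Truthful report 7: project not built, utility 0.
Report 15 instead: project built, pays 4, utility 7 - 4 = 3.
Since 3 > 0, reporting 15 is strictly better here, so truthful reporting is not dominant.

No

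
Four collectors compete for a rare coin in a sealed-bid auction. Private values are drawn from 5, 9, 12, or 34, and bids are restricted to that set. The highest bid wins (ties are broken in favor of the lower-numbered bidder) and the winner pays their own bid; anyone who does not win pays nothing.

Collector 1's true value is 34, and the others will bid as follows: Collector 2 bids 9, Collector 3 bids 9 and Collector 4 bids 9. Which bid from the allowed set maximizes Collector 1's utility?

Bid 5: loses, pays 0, utility 0.
Bid 9: wins, pays 9, utility 34 - 9 = 25.
Bid 12: wins, pays 12, utility 34 - 12 = 22.
Bid 34: wins, pays 34, utility 34 - 34 = 0.
The best choice is 9 with utility 25.

9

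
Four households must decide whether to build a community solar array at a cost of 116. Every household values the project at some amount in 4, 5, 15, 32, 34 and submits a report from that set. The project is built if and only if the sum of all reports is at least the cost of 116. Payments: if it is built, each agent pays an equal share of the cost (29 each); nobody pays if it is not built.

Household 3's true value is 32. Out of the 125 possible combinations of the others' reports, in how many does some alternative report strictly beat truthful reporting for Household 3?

Others report (15, 34, 34): truth gives 0; report 34 gives 3 > 0. Violating.
Others report (34, 15, 34): truth gives 0; report 34 gives 3 > 0. Violating.
Others report (34, 34, 15): truth gives 0; report 34 gives 3 > 0. Violating.
Others report (4, 4, 4): truth gives 0; no alternative beats it.
Others report (4, 4, 5): truth gives 0; no alternative beats it.
(Checking all 125 profiles: 3 have a profitable deviation, 122 do not.)

3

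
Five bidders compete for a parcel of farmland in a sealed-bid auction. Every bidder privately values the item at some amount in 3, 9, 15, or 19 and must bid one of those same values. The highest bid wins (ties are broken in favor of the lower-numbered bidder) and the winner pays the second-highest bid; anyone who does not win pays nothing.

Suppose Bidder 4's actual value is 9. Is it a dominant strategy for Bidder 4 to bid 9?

Yes

Check each profile of the others' bids and compare truth against every alternative bid.
Others bid (3, 3, 3, 3): truth gives 6, best alternative gives 6.
Others bid (3, 3, 3, 9): truth gives 0, best alternative gives 0.
Others bid (3, 3, 3, 15): truth gives 0, best alternative gives 0.
Others bid (3, 3, 3, 19): truth gives 0, best alternative gives 0.
Others bid (3, 3, 9, 3): truth gives 0, best alternative gives 0.
Others bid (3, 3, 9, 9): truth gives 0, best alternative gives 0.
(Remaining 250 profiles checked similarly; truth is weakly best in each.)
In every case the truthful bid is at least as good as any alternative, so it is a dominant strategy.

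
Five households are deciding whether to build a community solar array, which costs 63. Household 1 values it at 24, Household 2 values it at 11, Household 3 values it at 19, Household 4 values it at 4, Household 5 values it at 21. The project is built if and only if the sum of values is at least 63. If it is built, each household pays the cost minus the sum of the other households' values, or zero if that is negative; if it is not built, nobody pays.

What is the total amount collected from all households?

Total value 79 ≥ cost 63, so it is built.
Household 1: others sum to 55; max(0, 63 - 55) = 8.
Household 2: others sum to 68; max(0, 63 - 68) = 0.
Household 3: others sum to 60; max(0, 63 - 60) = 3.
Household 4: others sum to 75; max(0, 63 - 75) = 0.
Household 5: others sum to 58; max(0, 63 - 58) = 5.
Total collected = 8 + 0 + 3 + 0 + 5 = 16.

16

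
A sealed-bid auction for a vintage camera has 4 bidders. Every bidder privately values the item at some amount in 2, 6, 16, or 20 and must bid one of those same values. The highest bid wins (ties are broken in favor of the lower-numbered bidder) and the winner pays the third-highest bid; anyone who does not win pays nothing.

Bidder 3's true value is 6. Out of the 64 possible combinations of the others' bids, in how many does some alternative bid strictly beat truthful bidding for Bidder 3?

Others bid (2, 2, 16): truth gives 0; bid 16 gives 4 > 0. Violating.
Others bid (2, 2, 20): truth gives 0; bid 20 gives 4 > 0. Violating.
Others bid (2, 6, 2): truth gives 0; bid 16 gives 4 > 0. Violating.
Others bid (2, 16, 2): truth gives 0; bid 20 gives 4 > 0. Violating.
Others bid (2, 2, 2): truth gives 4; no alternative beats it.
Others bid (2, 2, 6): truth gives 4; no alternative beats it.
(Checking all 64 profiles: 6 have a profitable deviation, 58 do not.)

6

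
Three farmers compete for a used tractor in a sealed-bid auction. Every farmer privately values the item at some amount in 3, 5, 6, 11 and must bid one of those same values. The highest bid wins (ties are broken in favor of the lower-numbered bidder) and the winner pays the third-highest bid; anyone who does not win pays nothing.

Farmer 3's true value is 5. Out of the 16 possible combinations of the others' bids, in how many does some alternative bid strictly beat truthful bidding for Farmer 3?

4

Others bid (3, 5): truth gives 0; bid 6 gives 2 > 0. Violating.
Others bid (3, 6): truth gives 0; bid 11 gives 2 > 0. Violating.
Others bid (5, 3): truth gives 0; bid 6 gives 2 > 0. Violating.
Others bid (6, 3): truth gives 0; bid 11 gives 2 > 0. Violating.
Others bid (3, 3): truth gives 2; no alternative beats it.
Others bid (3, 11): truth gives 0; no alternative beats it.
(Checking all 16 profiles: 4 have a profitable deviation, 12 do not.)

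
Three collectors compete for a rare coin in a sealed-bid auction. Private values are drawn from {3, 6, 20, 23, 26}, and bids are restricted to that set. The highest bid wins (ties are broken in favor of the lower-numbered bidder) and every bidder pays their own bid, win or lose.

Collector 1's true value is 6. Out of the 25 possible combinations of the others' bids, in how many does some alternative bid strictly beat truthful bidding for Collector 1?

22

Others bid (3, 3): truth gives 0; bid 3 gives 3 > 0. Violating.
Others bid (3, 20): truth gives -6; bid 3 gives -3 > -6. Violating.
Others bid (3, 23): truth gives -6; bid 3 gives -3 > -6. Violating.
Others bid (3, 26): truth gives -6; bid 3 gives -3 > -6. Violating.
Others bid (3, 6): truth gives 0; no alternative beats it.
Others bid (6, 3): truth gives 0; no alternative beats it.
(Checking all 25 profiles: 22 have a profitable deviation, 3 do not.)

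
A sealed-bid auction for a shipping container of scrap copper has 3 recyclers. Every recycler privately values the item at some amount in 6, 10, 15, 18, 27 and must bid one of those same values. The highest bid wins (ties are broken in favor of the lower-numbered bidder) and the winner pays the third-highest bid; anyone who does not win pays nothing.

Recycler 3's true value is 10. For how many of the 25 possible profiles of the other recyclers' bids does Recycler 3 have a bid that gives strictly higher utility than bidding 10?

6

Others bid (6, 10): truth gives 0; bid 15 gives 4 > 0. Violating.
Others bid (6, 15): truth gives 0; bid 18 gives 4 > 0. Violating.
Others bid (6, 18): truth gives 0; bid 27 gives 4 > 0. Violating.
Others bid (10, 6): truth gives 0; bid 15 gives 4 > 0. Violating.
Others bid (6, 6): truth gives 4; no alternative beats it.
Others bid (6, 27): truth gives 0; no alternative beats it.
(Checking all 25 profiles: 6 have a profitable deviation, 19 do not.)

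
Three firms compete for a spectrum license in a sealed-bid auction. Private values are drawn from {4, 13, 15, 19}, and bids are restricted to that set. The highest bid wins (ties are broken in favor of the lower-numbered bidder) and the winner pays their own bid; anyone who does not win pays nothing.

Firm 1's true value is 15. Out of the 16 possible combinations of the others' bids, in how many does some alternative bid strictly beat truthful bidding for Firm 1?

4

Others bid (4, 4): truth gives 0; bid 4 gives 11 > 0. Violating.
Others bid (4, 13): truth gives 0; bid 13 gives 2 > 0. Violating.
Others bid (13, 4): truth gives 0; bid 13 gives 2 > 0. Violating.
Others bid (13, 13): truth gives 0; bid 13 gives 2 > 0. Violating.
Others bid (4, 15): truth gives 0; no alternative beats it.
Others bid (4, 19): truth gives 0; no alternative beats it.
(Checking all 16 profiles: 4 have a profitable deviation, 12 do not.)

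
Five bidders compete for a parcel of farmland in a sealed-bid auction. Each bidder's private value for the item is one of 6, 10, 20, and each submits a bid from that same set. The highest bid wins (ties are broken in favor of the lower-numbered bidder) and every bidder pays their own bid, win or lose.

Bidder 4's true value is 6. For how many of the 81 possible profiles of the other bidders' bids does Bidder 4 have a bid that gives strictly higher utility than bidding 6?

Others bid (6, 6, 6, 6): truth gives -6; bid 10 gives -4 > -6. Violating.
Others bid (6, 6, 6, 10): truth gives -6; bid 10 gives -4 > -6. Violating.
Others bid (6, 6, 6, 20): truth gives -6; no alternative beats it.
Others bid (6, 6, 10, 6): truth gives -6; no alternative beats it.
(Checking all 81 profiles: 2 have a profitable deviation, 79 do not.)

2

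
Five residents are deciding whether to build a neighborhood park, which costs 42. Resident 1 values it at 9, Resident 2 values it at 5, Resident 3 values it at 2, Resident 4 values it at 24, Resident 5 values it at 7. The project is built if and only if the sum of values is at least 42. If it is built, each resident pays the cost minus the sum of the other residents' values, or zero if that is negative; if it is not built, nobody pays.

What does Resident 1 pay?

4

Total value 47 ≥ cost 42, so the project is built.
The other residents' values sum to 38.
Cost minus that sum is 42 - 38 = 4.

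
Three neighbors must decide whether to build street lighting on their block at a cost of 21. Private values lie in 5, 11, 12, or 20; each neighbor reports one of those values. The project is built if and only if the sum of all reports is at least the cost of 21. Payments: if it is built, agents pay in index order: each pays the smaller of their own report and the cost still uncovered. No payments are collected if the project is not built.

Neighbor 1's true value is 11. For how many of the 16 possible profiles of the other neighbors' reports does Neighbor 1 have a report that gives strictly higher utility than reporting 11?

Others report (5, 11): truth gives 0; report 5 gives 6 > 0. Violating.
Others report (5, 12): truth gives 0; report 5 gives 6 > 0. Violating.
Others report (5, 20): truth gives 0; report 5 gives 6 > 0. Violating.
Others report (11, 5): truth gives 0; report 5 gives 6 > 0. Violating.
Others report (5, 5): truth gives 0; no alternative beats it.
(Checking all 16 profiles: 15 have a profitable deviation, 1 does not.)

15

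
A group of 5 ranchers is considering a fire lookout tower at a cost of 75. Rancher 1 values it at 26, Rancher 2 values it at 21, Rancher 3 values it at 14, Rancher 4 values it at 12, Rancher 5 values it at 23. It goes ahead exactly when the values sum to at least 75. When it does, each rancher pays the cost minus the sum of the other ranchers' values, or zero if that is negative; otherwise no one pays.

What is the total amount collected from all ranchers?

7

Total value 96 ≥ cost 75, so it is built.
Rancher 1: others sum to 70; max(0, 75 - 70) = 5.
Rancher 2: others sum to 75; max(0, 75 - 75) = 0.
Rancher 3: others sum to 82; max(0, 75 - 82) = 0.
Rancher 4: others sum to 84; max(0, 75 - 84) = 0.
Rancher 5: others sum to 73; max(0, 75 - 73) = 2.
Total collected = 5 + 0 + 0 + 0 + 2 = 7.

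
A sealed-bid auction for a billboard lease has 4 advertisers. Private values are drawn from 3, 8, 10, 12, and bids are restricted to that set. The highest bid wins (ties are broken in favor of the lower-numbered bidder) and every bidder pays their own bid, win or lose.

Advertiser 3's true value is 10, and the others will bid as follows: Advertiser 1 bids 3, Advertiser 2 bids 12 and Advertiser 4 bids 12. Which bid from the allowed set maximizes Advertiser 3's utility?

Bid 3: loses but pays 3, utility -3.
Bid 8: loses but pays 8, utility -8.
Bid 10: loses but pays 10, utility -10.
Bid 12: loses but pays 12, utility -12.
The best choice is 3 with utility -3.

3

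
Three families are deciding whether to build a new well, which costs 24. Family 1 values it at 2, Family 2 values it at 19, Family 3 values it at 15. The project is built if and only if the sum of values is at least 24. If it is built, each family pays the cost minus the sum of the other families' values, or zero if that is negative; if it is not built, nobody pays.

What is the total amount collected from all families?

Total value 36 ≥ cost 24, so it is built.
Family 1: others sum to 34; max(0, 24 - 34) = 0.
Family 2: others sum to 17; max(0, 24 - 17) = 7.
Family 3: others sum to 21; max(0, 24 - 21) = 3.
Total collected = 0 + 7 + 3 = 10.

10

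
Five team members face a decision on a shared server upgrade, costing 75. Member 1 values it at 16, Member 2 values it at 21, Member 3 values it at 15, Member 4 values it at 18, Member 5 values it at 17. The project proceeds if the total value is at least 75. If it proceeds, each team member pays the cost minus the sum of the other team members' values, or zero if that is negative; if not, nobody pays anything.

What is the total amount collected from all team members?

27

Total value 87 ≥ cost 75, so it is built.
Member 1: others sum to 71; max(0, 75 - 71) = 4.
Member 2: others sum to 66; max(0, 75 - 66) = 9.
Member 3: others sum to 72; max(0, 75 - 72) = 3.
Member 4: others sum to 69; max(0, 75 - 69) = 6.
Member 5: others sum to 70; max(0, 75 - 70) = 5.
Total collected = 4 + 9 + 3 + 6 + 5 = 27.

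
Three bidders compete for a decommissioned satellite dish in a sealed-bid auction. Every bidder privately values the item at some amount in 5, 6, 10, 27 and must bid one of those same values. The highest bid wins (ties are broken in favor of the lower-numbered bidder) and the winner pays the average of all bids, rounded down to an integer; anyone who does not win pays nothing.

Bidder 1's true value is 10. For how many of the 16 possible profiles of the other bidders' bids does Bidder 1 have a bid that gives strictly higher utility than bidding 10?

Others bid (5, 5): truth gives 4; bid 5 gives 5 > 4. Violating.
Others bid (5, 6): truth gives 3; bid 6 gives 5 > 3. Violating.
Others bid (6, 5): truth gives 3; bid 6 gives 5 > 3. Violating.
Others bid (6, 6): truth gives 3; bid 6 gives 4 > 3. Violating.
Others bid (5, 10): truth gives 2; no alternative beats it.
Others bid (5, 27): truth gives 0; no alternative beats it.
(Checking all 16 profiles: 4 have a profitable deviation, 12 do not.)

4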